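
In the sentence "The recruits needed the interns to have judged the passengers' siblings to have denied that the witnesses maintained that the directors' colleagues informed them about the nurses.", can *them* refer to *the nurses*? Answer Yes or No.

*them* is a pronoun; Principle B requires it to be free in its binding domain — the clause headed by 'informed'.
— the nurses: second object of the clause headed by 'informed'; is c-commanded by the pronoun; coreference would bind this R-expression — blocked (Principle C).

No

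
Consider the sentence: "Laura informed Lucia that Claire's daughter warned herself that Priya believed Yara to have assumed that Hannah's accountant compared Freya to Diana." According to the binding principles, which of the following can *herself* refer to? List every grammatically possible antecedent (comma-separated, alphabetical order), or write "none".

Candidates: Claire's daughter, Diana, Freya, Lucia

*herself* is a reflexive; Principle A requires it to be bound within its binding domain — the clause headed by 'warned'.
— Claire's daughter: subject of the clause headed by 'warned'; c-commands the reflexive within its binding domain — allowed (Principle A).
— Diana: second object of the clause headed by 'compared'; does not c-command the reflexive — cannot bind it (Principle A).
— Freya: object of the clause headed by 'compared'; does not c-command the reflexive — cannot bind it (Principle A).
— Lucia: object of the matrix clause; c-commands the reflexive but lies outside its binding domain — cannot bind it (Principle A).

Claire's daughter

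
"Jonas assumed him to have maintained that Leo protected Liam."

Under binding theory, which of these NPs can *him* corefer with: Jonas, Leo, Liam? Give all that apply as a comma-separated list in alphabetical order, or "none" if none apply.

*him* is a pronoun; Principle B requires it to be free in its binding domain — the matrix clause.
— Jonas: subject of the matrix clause; c-commands the pronoun within its binding domain — blocked (Principle B).
— Leo: subject of the clause headed by 'protected'; is c-commanded by the pronoun; coreference would bind this R-expression — blocked (Principle C).
— Liam: object of the clause headed by 'protected'; is c-commanded by the pronoun; coreference would bind this R-expression — blocked (Principle C).

none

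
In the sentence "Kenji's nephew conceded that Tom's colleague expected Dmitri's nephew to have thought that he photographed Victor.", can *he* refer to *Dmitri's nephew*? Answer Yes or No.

*he* is a pronoun; Principle B requires it to be free in its binding domain — the clause headed by 'photographed'.
— Dmitri's nephew: subject of the clause headed by 'thought'; c-commands the pronoun but lies outside its binding domain — allowed.

Yes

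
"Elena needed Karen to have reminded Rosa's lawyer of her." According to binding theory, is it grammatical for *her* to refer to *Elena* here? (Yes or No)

*Elena* is an R-expression; Principle C requires it to be free (not bound by any c-commanding expression).
— her: second object of the clause headed by 'reminded'; the pronoun does not c-command the R-expression — coreference allowed.

Yes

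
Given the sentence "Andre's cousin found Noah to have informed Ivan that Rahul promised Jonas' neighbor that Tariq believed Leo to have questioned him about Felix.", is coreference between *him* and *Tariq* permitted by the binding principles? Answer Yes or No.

Yes

*him* is a pronoun; Principle B requires it to be free in its binding domain — the clause headed by 'questioned'.
— Tariq: subject of the clause headed by 'believed'; c-commands the pronoun but lies outside its binding domain — allowed.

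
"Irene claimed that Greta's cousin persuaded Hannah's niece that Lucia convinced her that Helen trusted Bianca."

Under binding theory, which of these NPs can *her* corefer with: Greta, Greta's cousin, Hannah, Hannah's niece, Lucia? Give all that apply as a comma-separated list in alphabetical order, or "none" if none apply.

Greta, Greta's cousin, Hannah, Hannah's niece

*her* is a pronoun; Principle B requires it to be free in its binding domain — the clause headed by 'convinced'.
— Greta: possessor inside the subject DP of the clause headed by 'persuaded'; does not c-command the pronoun — Principle B does not apply; allowed.
— Greta's cousin: subject of the clause headed by 'persuaded'; c-commands the pronoun but lies outside its binding domain — allowed.
— Hannah: possessor inside the object DP of the clause headed by 'persuaded'; does not c-command the pronoun — Principle B does not apply; allowed.
— Hannah's niece: object of the clause headed by 'persuaded'; c-commands the pronoun but lies outside its binding domain — allowed.
— Lucia: subject of the clause headed by 'convinced'; c-commands the pronoun within its binding domain — blocked (Principle B).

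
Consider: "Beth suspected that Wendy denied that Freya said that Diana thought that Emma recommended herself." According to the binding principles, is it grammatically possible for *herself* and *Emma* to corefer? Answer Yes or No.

Yes

*herself* is a reflexive; Principle A requires it to be bound within its binding domain — the clause headed by 'recommended'.
— Emma: subject of the clause headed by 'recommended'; c-commands the reflexive within its binding domain — allowed (Principle A).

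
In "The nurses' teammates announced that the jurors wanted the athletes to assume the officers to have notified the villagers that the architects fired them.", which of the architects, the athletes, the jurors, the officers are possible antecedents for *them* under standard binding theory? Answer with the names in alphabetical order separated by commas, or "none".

the athletes, the jurors, the officers

*them* is a pronoun; Principle B requires it to be free in its binding domain — the clause headed by 'fired'.
— the architects: subject of the clause headed by 'fired'; c-commands the pronoun within its binding domain — blocked (Principle B).
— the athletes: subject of the clause headed by 'assume'; c-commands the pronoun but lies outside its binding domain — allowed.
— the jurors: subject of the clause headed by 'wanted'; c-commands the pronoun but lies outside its binding domain — allowed.
— the officers: subject of the clause headed by 'notified'; c-commands the pronoun but lies outside its binding domain — allowed.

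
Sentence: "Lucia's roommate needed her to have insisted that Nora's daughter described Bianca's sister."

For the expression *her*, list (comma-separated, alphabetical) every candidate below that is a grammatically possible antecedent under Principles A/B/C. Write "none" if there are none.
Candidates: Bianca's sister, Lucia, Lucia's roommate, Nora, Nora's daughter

Lucia

*her* is a pronoun; Principle B requires it to be free in its binding domain — the matrix clause.
— Bianca's sister: object of the clause headed by 'described'; is c-commanded by the pronoun; coreference would bind this R-expression — blocked (Principle C).
— Lucia: possessor inside the subject DP of the matrix clause; does not c-command the pronoun — Principle B does not apply; allowed.
— Lucia's roommate: subject of the matrix clause; c-commands the pronoun within its binding domain — blocked (Principle B).
— Nora: possessor inside the subject DP of the clause headed by 'described'; is c-commanded by the pronoun; coreference would bind this R-expression — blocked (Principle C).
— Nora's daughter: subject of the clause headed by 'described'; is c-commanded by the pronoun; coreference would bind this R-expression — blocked (Principle C).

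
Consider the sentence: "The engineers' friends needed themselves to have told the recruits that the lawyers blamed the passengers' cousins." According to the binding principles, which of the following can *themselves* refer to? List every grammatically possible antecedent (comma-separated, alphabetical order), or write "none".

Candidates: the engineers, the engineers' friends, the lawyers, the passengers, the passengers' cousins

*themselves* is a reflexive; Principle A requires it to be bound within its binding domain — the matrix clause.
— the engineers: possessor inside the subject DP of the matrix clause; does not c-command the reflexive — cannot bind it (Principle A).
— the engineers' friends: subject of the matrix clause; c-commands the reflexive within its binding domain — allowed (Principle A).
— the lawyers: subject of the clause headed by 'blamed'; does not c-command the reflexive — cannot bind it (Principle A).
— the passengers: possessor inside the object DP of the clause headed by 'blamed'; does not c-command the reflexive — cannot bind it (Principle A).
— the passengers' cousins: object of the clause headed by 'blamed'; does not c-command the reflexive — cannot bind it (Principle A).

the engineers' friends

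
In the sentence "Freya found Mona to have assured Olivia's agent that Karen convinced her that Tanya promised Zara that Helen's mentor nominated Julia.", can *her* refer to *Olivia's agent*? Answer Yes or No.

Yes

*her* is a pronoun; Principle B requires it to be free in its binding domain — the clause headed by 'convinced'.
— Olivia's agent: object of the clause headed by 'assured'; c-commands the pronoun but lies outside its binding domain — allowed.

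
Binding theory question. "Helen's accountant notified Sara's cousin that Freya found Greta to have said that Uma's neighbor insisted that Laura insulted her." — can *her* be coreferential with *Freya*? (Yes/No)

*her* is a pronoun; Principle B requires it to be free in its binding domain — the clause headed by 'insulted'.
— Freya: subject of the clause headed by 'found'; c-commands the pronoun but lies outside its binding domain — allowed.

Yes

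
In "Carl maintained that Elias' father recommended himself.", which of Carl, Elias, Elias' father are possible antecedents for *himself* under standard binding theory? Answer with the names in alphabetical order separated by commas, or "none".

*himself* is a reflexive; Principle A requires it to be bound within its binding domain — the clause headed by 'recommended'.
— Carl: subject of the matrix clause; c-commands the reflexive but lies outside its binding domain — cannot bind it (Principle A).
— Elias: possessor inside the subject DP of the clause headed by 'recommended'; does not c-command the reflexive — cannot bind it (Principle A).
— Elias' father: subject of the clause headed by 'recommended'; c-commands the reflexive within its binding domain — allowed (Principle A).

Elias' father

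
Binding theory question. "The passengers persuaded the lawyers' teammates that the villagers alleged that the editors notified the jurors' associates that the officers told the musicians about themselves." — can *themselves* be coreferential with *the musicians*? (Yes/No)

*themselves* is a reflexive; Principle A requires it to be bound within its binding domain — the clause headed by 'told'.
— the musicians: object of the clause headed by 'told'; c-commands the reflexive within its binding domain — allowed (Principle A).

Yes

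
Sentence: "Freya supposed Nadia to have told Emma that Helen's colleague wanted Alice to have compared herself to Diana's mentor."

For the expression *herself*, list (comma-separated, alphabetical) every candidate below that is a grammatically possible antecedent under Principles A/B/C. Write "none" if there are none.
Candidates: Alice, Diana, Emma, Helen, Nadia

*herself* is a reflexive; Principle A requires it to be bound within its binding domain — the clause headed by 'compared'.
— Alice: subject of the clause headed by 'compared'; c-commands the reflexive within its binding domain — allowed (Principle A).
— Diana: possessor inside the second object DP of the clause headed by 'compared'; does not c-command the reflexive — cannot bind it (Principle A).
— Emma: object of the clause headed by 'told'; c-commands the reflexive but lies outside its binding domain — cannot bind it (Principle A).
— Helen: possessor inside the subject DP of the clause headed by 'wanted'; does not c-command the reflexive — cannot bind it (Principle A).
— Nadia: subject of the clause headed by 'told'; c-commands the reflexive but lies outside its binding domain — cannot bind it (Principle A).

Alice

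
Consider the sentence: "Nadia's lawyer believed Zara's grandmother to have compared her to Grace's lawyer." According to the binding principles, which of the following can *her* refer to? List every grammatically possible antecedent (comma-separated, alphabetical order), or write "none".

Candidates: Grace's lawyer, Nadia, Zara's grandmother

*her* is a pronoun; Principle B requires it to be free in its binding domain — the clause headed by 'compared'.
— Grace's lawyer: second object of the clause headed by 'compared'; is c-commanded by the pronoun; coreference would bind this R-expression — blocked (Principle C).
— Nadia: possessor inside the subject DP of the matrix clause; does not c-command the pronoun — Principle B does not apply; allowed.
— Zara's grandmother: subject of the clause headed by 'compared'; c-commands the pronoun within its binding domain — blocked (Principle B).

Nadia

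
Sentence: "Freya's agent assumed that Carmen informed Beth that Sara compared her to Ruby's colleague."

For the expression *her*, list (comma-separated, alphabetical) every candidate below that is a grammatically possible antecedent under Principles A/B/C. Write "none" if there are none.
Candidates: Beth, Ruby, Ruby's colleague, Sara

*her* is a pronoun; Principle B requires it to be free in its binding domain — the clause headed by 'compared'.
— Beth: object of the clause headed by 'informed'; c-commands the pronoun but lies outside its binding domain — allowed.
— Ruby: possessor inside the second object DP of the clause headed by 'compared'; is c-commanded by the pronoun; coreference would bind this R-expression — blocked (Principle C).
— Ruby's colleague: second object of the clause headed by 'compared'; is c-commanded by the pronoun; coreference would bind this R-expression — blocked (Principle C).
— Sara: subject of the clause headed by 'compared'; c-commands the pronoun within its binding domain — blocked (Principle B).

Beth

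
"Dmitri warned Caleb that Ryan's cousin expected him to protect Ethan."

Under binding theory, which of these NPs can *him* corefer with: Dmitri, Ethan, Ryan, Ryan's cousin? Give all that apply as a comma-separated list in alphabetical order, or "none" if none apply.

Dmitri, Ryan

*him* is a pronoun; Principle B requires it to be free in its binding domain — the clause headed by 'expected'.
— Dmitri: subject of the matrix clause; c-commands the pronoun but lies outside its binding domain — allowed.
— Ethan: object of the clause headed by 'protect'; is c-commanded by the pronoun; coreference would bind this R-expression — blocked (Principle C).
— Ryan: possessor inside the subject DP of the clause headed by 'expected'; does not c-command the pronoun — Principle B does not apply; allowed.
— Ryan's cousin: subject of the clause headed by 'expected'; c-commands the pronoun within its binding domain — blocked (Principle B).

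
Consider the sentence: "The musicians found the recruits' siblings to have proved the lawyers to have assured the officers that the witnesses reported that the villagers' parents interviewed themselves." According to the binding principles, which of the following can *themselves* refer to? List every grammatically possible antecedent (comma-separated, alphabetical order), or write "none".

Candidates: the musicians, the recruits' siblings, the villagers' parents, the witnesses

the villagers' parents

*themselves* is a reflexive; Principle A requires it to be bound within its binding domain — the clause headed by 'interviewed'.
— the musicians: subject of the matrix clause; c-commands the reflexive but lies outside its binding domain — cannot bind it (Principle A).
— the recruits' siblings: subject of the clause headed by 'proved'; c-commands the reflexive but lies outside its binding domain — cannot bind it (Principle A).
— the villagers' parents: subject of the clause headed by 'interviewed'; c-commands the reflexive within its binding domain — allowed (Principle A).
— the witnesses: subject of the clause headed by 'reported'; c-commands the reflexive but lies outside its binding domain — cannot bind it (Principle A).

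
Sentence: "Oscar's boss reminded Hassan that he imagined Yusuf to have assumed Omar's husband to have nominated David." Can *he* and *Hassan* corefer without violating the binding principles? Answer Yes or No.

Yes

*Hassan* is an R-expression; Principle C requires it to be free (not bound by any c-commanding expression).
— he: subject of the clause headed by 'imagined'; the pronoun does not c-command the R-expression — coreference allowed.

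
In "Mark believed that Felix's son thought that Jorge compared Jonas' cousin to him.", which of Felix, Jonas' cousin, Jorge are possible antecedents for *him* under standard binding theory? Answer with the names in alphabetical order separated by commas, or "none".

*him* is a pronoun; Principle B requires it to be free in its binding domain — the clause headed by 'compared'.
— Felix: possessor inside the subject DP of the clause headed by 'thought'; does not c-command the pronoun — Principle B does not apply; allowed.
— Jonas' cousin: object of the clause headed by 'compared'; c-commands the pronoun within its binding domain — blocked (Principle B).
— Jorge: subject of the clause headed by 'compared'; c-commands the pronoun within its binding domain — blocked (Principle B).

Felix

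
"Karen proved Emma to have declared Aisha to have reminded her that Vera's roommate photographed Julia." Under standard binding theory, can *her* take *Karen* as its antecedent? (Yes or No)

Yes

*her* is a pronoun; Principle B requires it to be free in its binding domain — the clause headed by 'reminded'.
— Karen: subject of the matrix clause; c-commands the pronoun but lies outside its binding domain — allowed.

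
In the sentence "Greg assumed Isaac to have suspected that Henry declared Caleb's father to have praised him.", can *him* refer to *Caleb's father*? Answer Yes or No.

*him* is a pronoun; Principle B requires it to be free in its binding domain — the clause headed by 'praised'.
— Caleb's father: subject of the clause headed by 'praised'; c-commands the pronoun within its binding domain — blocked (Principle B).

No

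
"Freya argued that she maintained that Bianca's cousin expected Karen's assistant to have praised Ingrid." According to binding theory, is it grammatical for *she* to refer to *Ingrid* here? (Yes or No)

No

*Ingrid* is an R-expression; Principle C requires it to be free (not bound by any c-commanding expression).
— she: subject of the clause headed by 'maintained'; the pronoun c-commands the R-expression — coreference blocked (Principle C).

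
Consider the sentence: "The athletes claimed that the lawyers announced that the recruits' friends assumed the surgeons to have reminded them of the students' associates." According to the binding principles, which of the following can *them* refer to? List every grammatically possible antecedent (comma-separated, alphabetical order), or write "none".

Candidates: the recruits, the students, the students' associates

*them* is a pronoun; Principle B requires it to be free in its binding domain — the clause headed by 'reminded'.
— the recruits: possessor inside the subject DP of the clause headed by 'assumed'; does not c-command the pronoun — Principle B does not apply; allowed.
— the students: possessor inside the second object DP of the clause headed by 'reminded'; is c-commanded by the pronoun; coreference would bind this R-expression — blocked (Principle C).
— the students' associates: second object of the clause headed by 'reminded'; is c-commanded by the pronoun; coreference would bind this R-expression — blocked (Principle C).

the recruits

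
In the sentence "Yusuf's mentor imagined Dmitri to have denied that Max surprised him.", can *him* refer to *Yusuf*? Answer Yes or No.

*him* is a pronoun; Principle B requires it to be free in its binding domain — the clause headed by 'surprised'.
— Yusuf: possessor inside the subject DP of the matrix clause; does not c-command the pronoun — Principle B does not apply; allowed.

Yes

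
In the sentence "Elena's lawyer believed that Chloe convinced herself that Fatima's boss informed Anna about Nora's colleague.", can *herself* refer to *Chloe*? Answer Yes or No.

*herself* is a reflexive; Principle A requires it to be bound within its binding domain — the clause headed by 'convinced'.
— Chloe: subject of the clause headed by 'convinced'; c-commands the reflexive within its binding domain — allowed (Principle A).

Yes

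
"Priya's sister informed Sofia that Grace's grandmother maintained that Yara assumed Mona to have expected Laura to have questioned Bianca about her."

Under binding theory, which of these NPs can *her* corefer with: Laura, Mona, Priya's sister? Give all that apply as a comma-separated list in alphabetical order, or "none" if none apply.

Mona, Priya's sister

*her* is a pronoun; Principle B requires it to be free in its binding domain — the clause headed by 'questioned'.
— Laura: subject of the clause headed by 'questioned'; c-commands the pronoun within its binding domain — blocked (Principle B).
— Mona: subject of the clause headed by 'expected'; c-commands the pronoun but lies outside its binding domain — allowed.
— Priya's sister: subject of the matrix clause; c-commands the pronoun but lies outside its binding domain — allowed.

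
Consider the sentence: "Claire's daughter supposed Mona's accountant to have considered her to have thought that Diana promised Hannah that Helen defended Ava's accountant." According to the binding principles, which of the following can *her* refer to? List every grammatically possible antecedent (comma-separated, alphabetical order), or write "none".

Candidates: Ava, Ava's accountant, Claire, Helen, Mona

*her* is a pronoun; Principle B requires it to be free in its binding domain — the clause headed by 'considered'.
— Ava: possessor inside the object DP of the clause headed by 'defended'; is c-commanded by the pronoun; coreference would bind this R-expression — blocked (Principle C).
— Ava's accountant: object of the clause headed by 'defended'; is c-commanded by the pronoun; coreference would bind this R-expression — blocked (Principle C).
— Claire: possessor inside the subject DP of the matrix clause; does not c-command the pronoun — Principle B does not apply; allowed.
— Helen: subject of the clause headed by 'defended'; is c-commanded by the pronoun; coreference would bind this R-expression — blocked (Principle C).
— Mona: possessor inside the subject DP of the clause headed by 'considered'; does not c-command the pronoun — Principle B does not apply; allowed.

Claire, Mona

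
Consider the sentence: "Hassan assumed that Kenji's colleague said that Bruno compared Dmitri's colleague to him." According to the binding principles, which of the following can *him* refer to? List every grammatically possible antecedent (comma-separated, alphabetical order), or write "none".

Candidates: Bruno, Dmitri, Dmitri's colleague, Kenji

Dmitri, Kenji

*him* is a pronoun; Principle B requires it to be free in its binding domain — the clause headed by 'compared'.
— Bruno: subject of the clause headed by 'compared'; c-commands the pronoun within its binding domain — blocked (Principle B).
— Dmitri: possessor inside the object DP of the clause headed by 'compared'; does not c-command the pronoun — Principle B does not apply; allowed.
— Dmitri's colleague: object of the clause headed by 'compared'; c-commands the pronoun within its binding domain — blocked (Principle B).
— Kenji: possessor inside the subject DP of the clause headed by 'said'; does not c-command the pronoun — Principle B does not apply; allowed.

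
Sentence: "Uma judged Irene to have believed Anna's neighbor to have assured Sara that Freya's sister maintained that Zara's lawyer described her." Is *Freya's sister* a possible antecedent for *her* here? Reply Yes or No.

Yes

*her* is a pronoun; Principle B requires it to be free in its binding domain — the clause headed by 'described'.
— Freya's sister: subject of the clause headed by 'maintained'; c-commands the pronoun but lies outside its binding domain — allowed.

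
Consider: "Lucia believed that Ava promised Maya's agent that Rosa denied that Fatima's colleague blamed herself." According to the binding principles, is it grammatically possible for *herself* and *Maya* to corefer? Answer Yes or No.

No

*herself* is a reflexive; Principle A requires it to be bound within its binding domain — the clause headed by 'blamed'.
— Maya: possessor inside the object DP of the clause headed by 'promised'; does not c-command the reflexive — cannot bind it (Principle A).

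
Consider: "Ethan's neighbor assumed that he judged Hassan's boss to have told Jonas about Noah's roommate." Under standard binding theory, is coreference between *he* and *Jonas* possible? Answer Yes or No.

No

*Jonas* is an R-expression; Principle C requires it to be free (not bound by any c-commanding expression).
— he: subject of the clause headed by 'judged'; the pronoun c-commands the R-expression — coreference blocked (Principle C).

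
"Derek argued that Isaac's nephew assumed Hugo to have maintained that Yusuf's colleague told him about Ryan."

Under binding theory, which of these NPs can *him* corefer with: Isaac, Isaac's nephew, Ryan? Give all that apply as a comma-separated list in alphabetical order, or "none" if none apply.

*him* is a pronoun; Principle B requires it to be free in its binding domain — the clause headed by 'told'.
— Isaac: possessor inside the subject DP of the clause headed by 'assumed'; does not c-command the pronoun — Principle B does not apply; allowed.
— Isaac's nephew: subject of the clause headed by 'assumed'; c-commands the pronoun but lies outside its binding domain — allowed.
— Ryan: second object of the clause headed by 'told'; is c-commanded by the pronoun; coreference would bind this R-expression — blocked (Principle C).

Isaac, Isaac's nephew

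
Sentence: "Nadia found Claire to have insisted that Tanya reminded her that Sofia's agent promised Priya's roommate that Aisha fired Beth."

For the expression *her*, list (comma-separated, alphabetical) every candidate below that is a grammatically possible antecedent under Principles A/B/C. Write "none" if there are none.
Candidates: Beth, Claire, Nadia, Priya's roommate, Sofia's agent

Claire, Nadia

*her* is a pronoun; Principle B requires it to be free in its binding domain — the clause headed by 'reminded'.
— Beth: object of the clause headed by 'fired'; is c-commanded by the pronoun; coreference would bind this R-expression — blocked (Principle C).
— Claire: subject of the clause headed by 'insisted'; c-commands the pronoun but lies outside its binding domain — allowed.
— Nadia: subject of the matrix clause; c-commands the pronoun but lies outside its binding domain — allowed.
— Priya's roommate: object of the clause headed by 'promised'; is c-commanded by the pronoun; coreference would bind this R-expression — blocked (Principle C).
— Sofia's agent: subject of the clause headed by 'promised'; is c-commanded by the pronoun; coreference would bind this R-expression — blocked (Principle C).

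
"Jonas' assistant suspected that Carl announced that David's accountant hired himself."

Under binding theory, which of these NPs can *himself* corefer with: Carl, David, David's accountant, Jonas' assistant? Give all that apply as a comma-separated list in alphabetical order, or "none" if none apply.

David's accountant

*himself* is a reflexive; Principle A requires it to be bound within its binding domain — the clause headed by 'hired'.
— Carl: subject of the clause headed by 'announced'; c-commands the reflexive but lies outside its binding domain — cannot bind it (Principle A).
— David: possessor inside the subject DP of the clause headed by 'hired'; does not c-command the reflexive — cannot bind it (Principle A).
— David's accountant: subject of the clause headed by 'hired'; c-commands the reflexive within its binding domain — allowed (Principle A).
— Jonas' assistant: subject of the matrix clause; c-commands the reflexive but lies outside its binding domain — cannot bind it (Principle A).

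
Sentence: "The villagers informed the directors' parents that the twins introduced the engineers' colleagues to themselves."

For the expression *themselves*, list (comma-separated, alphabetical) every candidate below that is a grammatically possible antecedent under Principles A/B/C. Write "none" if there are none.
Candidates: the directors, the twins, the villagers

*themselves* is a reflexive; Principle A requires it to be bound within its binding domain — the clause headed by 'introduced'.
— the directors: possessor inside the object DP of the matrix clause; does not c-command the reflexive — cannot bind it (Principle A).
— the twins: subject of the clause headed by 'introduced'; c-commands the reflexive within its binding domain — allowed (Principle A).
— the villagers: subject of the matrix clause; c-commands the reflexive but lies outside its binding domain — cannot bind it (Principle A).

the twins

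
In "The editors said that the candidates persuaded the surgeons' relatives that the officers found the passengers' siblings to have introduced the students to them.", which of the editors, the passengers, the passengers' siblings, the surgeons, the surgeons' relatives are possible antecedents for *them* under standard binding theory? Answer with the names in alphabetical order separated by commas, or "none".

the editors, the passengers, the surgeons, the surgeons' relatives

*them* is a pronoun; Principle B requires it to be free in its binding domain — the clause headed by 'introduced'.
— the editors: subject of the matrix clause; c-commands the pronoun but lies outside its binding domain — allowed.
— the passengers: possessor inside the subject DP of the clause headed by 'introduced'; does not c-command the pronoun — Principle B does not apply; allowed.
— the passengers' siblings: subject of the clause headed by 'introduced'; c-commands the pronoun within its binding domain — blocked (Principle B).
— the surgeons: possessor inside the object DP of the clause headed by 'persuaded'; does not c-command the pronoun — Principle B does not apply; allowed.
— the surgeons' relatives: object of the clause headed by 'persuaded'; c-commands the pronoun but lies outside its binding domain — allowed.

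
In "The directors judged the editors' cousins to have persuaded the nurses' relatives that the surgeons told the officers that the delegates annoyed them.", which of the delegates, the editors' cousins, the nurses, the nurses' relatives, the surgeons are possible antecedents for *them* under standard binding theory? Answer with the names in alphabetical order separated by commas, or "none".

*them* is a pronoun; Principle B requires it to be free in its binding domain — the clause headed by 'annoyed'.
— the delegates: subject of the clause headed by 'annoyed'; c-commands the pronoun within its binding domain — blocked (Principle B).
— the editors' cousins: subject of the clause headed by 'persuaded'; c-commands the pronoun but lies outside its binding domain — allowed.
— the nurses: possessor inside the object DP of the clause headed by 'persuaded'; does not c-command the pronoun — Principle B does not apply; allowed.
— the nurses' relatives: object of the clause headed by 'persuaded'; c-commands the pronoun but lies outside its binding domain — allowed.
— the surgeons: subject of the clause headed by 'told'; c-commands the pronoun but lies outside its binding domain — allowed.

the editors' cousins, the nurses, the nurses' relatives, the surgeons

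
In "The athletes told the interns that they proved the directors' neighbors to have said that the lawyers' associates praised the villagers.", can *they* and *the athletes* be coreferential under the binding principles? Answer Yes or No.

Yes

*the athletes* is an R-expression; Principle C requires it to be free (not bound by any c-commanding expression).
— they: subject of the clause headed by 'proved'; the pronoun does not c-command the R-expression — coreference allowed.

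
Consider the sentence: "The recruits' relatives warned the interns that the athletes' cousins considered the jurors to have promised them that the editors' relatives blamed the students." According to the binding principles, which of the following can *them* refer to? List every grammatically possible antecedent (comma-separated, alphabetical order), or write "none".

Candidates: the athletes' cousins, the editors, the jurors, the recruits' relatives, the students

*them* is a pronoun; Principle B requires it to be free in its binding domain — the clause headed by 'promised'.
— the athletes' cousins: subject of the clause headed by 'considered'; c-commands the pronoun but lies outside its binding domain — allowed.
— the editors: possessor inside the subject DP of the clause headed by 'blamed'; is c-commanded by the pronoun; coreference would bind this R-expression — blocked (Principle C).
— the jurors: subject of the clause headed by 'promised'; c-commands the pronoun within its binding domain — blocked (Principle B).
— the recruits' relatives: subject of the matrix clause; c-commands the pronoun but lies outside its binding domain — allowed.
— the students: object of the clause headed by 'blamed'; is c-commanded by the pronoun; coreference would bind this R-expression — blocked (Principle C).

the athletes' cousins, the recruits' relatives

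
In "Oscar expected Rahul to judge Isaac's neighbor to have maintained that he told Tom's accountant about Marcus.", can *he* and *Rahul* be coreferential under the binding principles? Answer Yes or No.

*Rahul* is an R-expression; Principle C requires it to be free (not bound by any c-commanding expression).
— he: subject of the clause headed by 'told'; the pronoun does not c-command the R-expression — coreference allowed.

Yes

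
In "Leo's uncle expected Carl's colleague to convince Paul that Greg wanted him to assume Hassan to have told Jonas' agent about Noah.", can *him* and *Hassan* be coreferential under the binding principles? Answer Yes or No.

No

*Hassan* is an R-expression; Principle C requires it to be free (not bound by any c-commanding expression).
— him: subject of the clause headed by 'assume'; the pronoun c-commands the R-expression — coreference blocked (Principle C).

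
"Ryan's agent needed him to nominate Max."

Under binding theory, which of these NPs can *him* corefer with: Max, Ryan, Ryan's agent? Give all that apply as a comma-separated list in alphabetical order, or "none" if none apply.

*him* is a pronoun; Principle B requires it to be free in its binding domain — the matrix clause.
— Max: object of the clause headed by 'nominate'; is c-commanded by the pronoun; coreference would bind this R-expression — blocked (Principle C).
— Ryan: possessor inside the subject DP of the matrix clause; does not c-command the pronoun — Principle B does not apply; allowed.
— Ryan's agent: subject of the matrix clause; c-commands the pronoun within its binding domain — blocked (Principle B).

Ryan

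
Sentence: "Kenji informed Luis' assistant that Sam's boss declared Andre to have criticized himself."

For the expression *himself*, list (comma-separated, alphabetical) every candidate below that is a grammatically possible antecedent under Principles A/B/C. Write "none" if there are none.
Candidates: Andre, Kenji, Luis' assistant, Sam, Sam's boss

Andre

*himself* is a reflexive; Principle A requires it to be bound within its binding domain — the clause headed by 'criticized'.
— Andre: subject of the clause headed by 'criticized'; c-commands the reflexive within its binding domain — allowed (Principle A).
— Kenji: subject of the matrix clause; c-commands the reflexive but lies outside its binding domain — cannot bind it (Principle A).
— Luis' assistant: object of the matrix clause; c-commands the reflexive but lies outside its binding domain — cannot bind it (Principle A).
— Sam: possessor inside the subject DP of the clause headed by 'declared'; does not c-command the reflexive — cannot bind it (Principle A).
— Sam's boss: subject of the clause headed by 'declared'; c-commands the reflexive but lies outside its binding domain — cannot bind it (Principle A).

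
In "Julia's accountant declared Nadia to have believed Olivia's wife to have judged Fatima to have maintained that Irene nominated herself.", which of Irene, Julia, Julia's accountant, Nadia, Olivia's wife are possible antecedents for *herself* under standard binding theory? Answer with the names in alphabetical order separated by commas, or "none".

*herself* is a reflexive; Principle A requires it to be bound within its binding domain — the clause headed by 'nominated'.
— Irene: subject of the clause headed by 'nominated'; c-commands the reflexive within its binding domain — allowed (Principle A).
— Julia: possessor inside the subject DP of the matrix clause; does not c-command the reflexive — cannot bind it (Principle A).
— Julia's accountant: subject of the matrix clause; c-commands the reflexive but lies outside its binding domain — cannot bind it (Principle A).
— Nadia: subject of the clause headed by 'believed'; c-commands the reflexive but lies outside its binding domain — cannot bind it (Principle A).
— Olivia's wife: subject of the clause headed by 'judged'; c-commands the reflexive but lies outside its binding domain — cannot bind it (Principle A).

Irene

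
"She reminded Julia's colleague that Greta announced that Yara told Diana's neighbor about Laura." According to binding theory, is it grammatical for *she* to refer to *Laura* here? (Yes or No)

No

*Laura* is an R-expression; Principle C requires it to be free (not bound by any c-commanding expression).
— she: subject of the matrix clause; the pronoun c-commands the R-expression — coreference blocked (Principle C).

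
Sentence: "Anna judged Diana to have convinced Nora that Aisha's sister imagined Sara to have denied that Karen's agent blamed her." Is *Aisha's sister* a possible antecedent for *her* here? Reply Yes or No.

*her* is a pronoun; Principle B requires it to be free in its binding domain — the clause headed by 'blamed'.
— Aisha's sister: subject of the clause headed by 'imagined'; c-commands the pronoun but lies outside its binding domain — allowed.

Yes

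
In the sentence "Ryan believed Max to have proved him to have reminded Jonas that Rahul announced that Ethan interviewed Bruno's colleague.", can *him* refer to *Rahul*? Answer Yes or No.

No

*him* is a pronoun; Principle B requires it to be free in its binding domain — the clause headed by 'proved'.
— Rahul: subject of the clause headed by 'announced'; is c-commanded by the pronoun; coreference would bind this R-expression — blocked (Principle C).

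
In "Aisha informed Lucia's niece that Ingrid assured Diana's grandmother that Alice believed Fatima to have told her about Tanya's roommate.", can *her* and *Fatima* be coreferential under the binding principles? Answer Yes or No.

No

*Fatima* is an R-expression; Principle C requires it to be free (not bound by any c-commanding expression).
— her: object of the clause headed by 'told'; the R-expression locally c-commands the pronoun — coreference blocked (Principle B on the pronoun).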